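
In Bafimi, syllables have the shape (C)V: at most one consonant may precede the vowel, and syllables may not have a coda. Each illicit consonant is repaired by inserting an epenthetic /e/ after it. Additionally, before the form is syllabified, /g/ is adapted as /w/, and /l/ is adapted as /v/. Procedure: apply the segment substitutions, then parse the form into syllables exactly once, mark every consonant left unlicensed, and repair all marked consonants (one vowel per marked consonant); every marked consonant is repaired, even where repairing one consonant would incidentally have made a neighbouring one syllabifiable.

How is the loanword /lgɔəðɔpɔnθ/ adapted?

vewɔəðɔpɔneθe

Substitution: /l/ → /v/, /g/ → /w/, giving /vwɔəðɔpɔnθ/.
Under (C)V, the unsyllabifiable consonants are /v/, /n/, /θ/ (no codas are permitted; onsets are limited to one consonant).
Each unlicensed consonant becomes the onset of a new syllable: /v/ → /ve/, /n/ → /ne/, /θ/ → /θe/.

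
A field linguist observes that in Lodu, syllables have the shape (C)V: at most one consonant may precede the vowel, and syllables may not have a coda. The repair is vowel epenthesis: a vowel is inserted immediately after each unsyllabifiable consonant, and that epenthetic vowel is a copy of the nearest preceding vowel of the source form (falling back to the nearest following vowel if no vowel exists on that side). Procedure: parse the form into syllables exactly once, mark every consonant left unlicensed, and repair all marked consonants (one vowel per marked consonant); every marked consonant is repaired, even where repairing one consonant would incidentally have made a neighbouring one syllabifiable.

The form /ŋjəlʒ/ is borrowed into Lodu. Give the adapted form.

Under (C)V, the unsyllabifiable consonants are /ŋ/, /l/, /ʒ/ (no codas are permitted; onsets are limited to one consonant).
Epenthesis after each stranded consonant: /ŋ/ → /ŋə/, /l/ → /lə/, /ʒ/ → /ʒə/.

ŋəjələʒə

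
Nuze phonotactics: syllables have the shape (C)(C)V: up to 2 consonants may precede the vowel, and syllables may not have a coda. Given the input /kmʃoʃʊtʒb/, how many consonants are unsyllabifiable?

Syllabifying with onset maximization leaves /k/, /t/, /ʒ/, /b/ stranded (no codas are permitted; onsets may contain at most 2 consonants).

4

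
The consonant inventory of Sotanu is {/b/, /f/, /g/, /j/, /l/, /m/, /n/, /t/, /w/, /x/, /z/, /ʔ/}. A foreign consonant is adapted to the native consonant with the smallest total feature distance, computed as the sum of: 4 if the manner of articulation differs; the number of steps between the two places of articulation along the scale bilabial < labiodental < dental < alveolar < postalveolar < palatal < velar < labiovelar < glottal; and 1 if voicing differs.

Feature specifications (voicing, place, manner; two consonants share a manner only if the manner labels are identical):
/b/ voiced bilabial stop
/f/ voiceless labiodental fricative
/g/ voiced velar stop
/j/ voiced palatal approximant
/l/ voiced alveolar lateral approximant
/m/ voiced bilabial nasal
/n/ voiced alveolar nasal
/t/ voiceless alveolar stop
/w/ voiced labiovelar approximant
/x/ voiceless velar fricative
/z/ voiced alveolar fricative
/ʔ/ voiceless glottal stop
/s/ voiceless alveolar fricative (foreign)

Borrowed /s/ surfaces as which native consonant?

/z/ is closest: same manner (fricative), place distance 0 (alveolar→alveolar), voicing differs (+1); total 1. Next closest is /f/ at distance 2.

z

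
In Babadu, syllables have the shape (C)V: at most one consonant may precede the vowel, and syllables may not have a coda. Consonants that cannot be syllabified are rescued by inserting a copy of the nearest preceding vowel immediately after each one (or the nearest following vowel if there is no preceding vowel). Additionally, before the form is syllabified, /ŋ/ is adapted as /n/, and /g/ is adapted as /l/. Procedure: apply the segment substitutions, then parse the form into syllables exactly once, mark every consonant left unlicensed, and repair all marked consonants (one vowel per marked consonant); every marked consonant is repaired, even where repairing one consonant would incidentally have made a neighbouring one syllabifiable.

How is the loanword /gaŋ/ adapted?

Substitution: /g/ → /l/, /ŋ/ → /n/, giving /lan/.
The consonants /n/ cannot be parsed into a legal (C)V syllable (no codas are permitted; onsets are limited to one consonant).
Inserting the epenthetic vowel yields /n/ → /na/.

lana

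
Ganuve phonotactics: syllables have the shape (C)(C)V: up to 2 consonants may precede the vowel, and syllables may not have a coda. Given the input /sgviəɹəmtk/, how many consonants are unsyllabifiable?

The consonants /s/, /m/, /t/, /k/ cannot be parsed into a legal (C)(C)V syllable (no codas are permitted; onsets may contain at most 2 consonants).

4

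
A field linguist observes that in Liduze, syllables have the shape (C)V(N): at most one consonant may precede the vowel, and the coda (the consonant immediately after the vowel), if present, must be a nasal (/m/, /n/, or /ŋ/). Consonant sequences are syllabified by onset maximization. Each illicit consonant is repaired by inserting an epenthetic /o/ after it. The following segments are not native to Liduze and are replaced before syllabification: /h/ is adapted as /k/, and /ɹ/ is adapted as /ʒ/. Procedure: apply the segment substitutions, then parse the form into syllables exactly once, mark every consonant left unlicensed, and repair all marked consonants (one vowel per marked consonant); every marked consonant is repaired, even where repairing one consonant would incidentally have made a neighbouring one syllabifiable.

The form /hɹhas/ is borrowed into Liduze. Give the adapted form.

koʒokaso

Substitution: /h/ → /k/, /ɹ/ → /ʒ/, giving /kʒkas/.
Syllabifying with onset maximization leaves /k/, /ʒ/, /s/ stranded (only a nasal (/m/, /n/, or /ŋ/) is licensed in coda position; onsets are limited to one consonant).
Inserting the epenthetic vowel yields /k/ → /ko/, /ʒ/ → /ʒo/, /s/ → /so/.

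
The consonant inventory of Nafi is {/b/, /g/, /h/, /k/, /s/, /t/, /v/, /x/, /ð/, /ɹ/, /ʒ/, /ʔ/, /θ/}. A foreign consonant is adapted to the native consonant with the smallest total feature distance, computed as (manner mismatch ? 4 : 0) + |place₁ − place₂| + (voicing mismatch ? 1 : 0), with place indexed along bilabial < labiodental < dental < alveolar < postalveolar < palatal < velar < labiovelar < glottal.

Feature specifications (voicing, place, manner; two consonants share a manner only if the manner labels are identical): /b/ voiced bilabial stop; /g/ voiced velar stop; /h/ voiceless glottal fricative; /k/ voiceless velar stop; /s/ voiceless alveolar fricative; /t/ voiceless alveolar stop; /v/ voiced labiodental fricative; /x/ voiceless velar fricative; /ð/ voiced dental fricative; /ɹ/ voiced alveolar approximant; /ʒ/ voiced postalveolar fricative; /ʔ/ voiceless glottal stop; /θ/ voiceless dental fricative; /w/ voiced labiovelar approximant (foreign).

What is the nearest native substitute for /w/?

/ɹ/ is closest: same manner (approximant), place distance 4 (labiovelar→alveolar), same voicing; total 4. Next closest is /g/ at distance 5.

ɹ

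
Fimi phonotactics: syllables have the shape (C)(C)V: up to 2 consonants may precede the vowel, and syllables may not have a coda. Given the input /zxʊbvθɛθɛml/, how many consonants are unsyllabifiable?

The consonants /b/, /m/, /l/ cannot be parsed into a legal (C)(C)V syllable (no codas are permitted; onsets may contain at most 2 consonants).

3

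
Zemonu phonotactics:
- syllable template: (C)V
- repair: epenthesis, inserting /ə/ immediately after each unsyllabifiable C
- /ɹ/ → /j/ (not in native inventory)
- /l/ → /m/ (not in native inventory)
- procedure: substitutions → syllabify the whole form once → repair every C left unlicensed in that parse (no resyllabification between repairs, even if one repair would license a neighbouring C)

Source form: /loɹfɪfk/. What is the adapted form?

mojəfɪfəkə

Substitution: /l/ → /m/, /ɹ/ → /j/, giving /mojfɪfk/.
Syllabifying with onset maximization leaves /j/, /f/, /k/ stranded (no codas are permitted; onsets are limited to one consonant).
Inserting the epenthetic vowel yields /j/ → /jə/, /f/ → /fə/, /k/ → /kə/.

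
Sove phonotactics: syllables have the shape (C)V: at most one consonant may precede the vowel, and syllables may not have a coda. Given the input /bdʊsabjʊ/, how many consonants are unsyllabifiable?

2

Under (C)V, the unsyllabifiable consonants are /b/, /b/ (no codas are permitted; onsets are limited to one consonant).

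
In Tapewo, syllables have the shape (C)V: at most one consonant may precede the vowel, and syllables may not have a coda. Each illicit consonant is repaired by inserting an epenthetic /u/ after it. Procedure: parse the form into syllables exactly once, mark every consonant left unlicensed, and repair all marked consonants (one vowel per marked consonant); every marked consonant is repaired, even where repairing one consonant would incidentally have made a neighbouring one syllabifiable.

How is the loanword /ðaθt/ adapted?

The consonants /θ/, /t/ cannot be parsed into a legal (C)V syllable (no codas are permitted; onsets are limited to one consonant).
Epenthesis after each stranded consonant: /θ/ → /θu/, /t/ → /tu/.

ðaθutu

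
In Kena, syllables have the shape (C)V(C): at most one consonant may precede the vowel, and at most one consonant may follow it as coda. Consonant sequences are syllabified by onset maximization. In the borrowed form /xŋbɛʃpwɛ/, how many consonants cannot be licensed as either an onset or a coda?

Syllabifying with onset maximization leaves /x/, /ŋ/, /p/ stranded (at most one coda consonant is licensed; onsets are limited to one consonant).

3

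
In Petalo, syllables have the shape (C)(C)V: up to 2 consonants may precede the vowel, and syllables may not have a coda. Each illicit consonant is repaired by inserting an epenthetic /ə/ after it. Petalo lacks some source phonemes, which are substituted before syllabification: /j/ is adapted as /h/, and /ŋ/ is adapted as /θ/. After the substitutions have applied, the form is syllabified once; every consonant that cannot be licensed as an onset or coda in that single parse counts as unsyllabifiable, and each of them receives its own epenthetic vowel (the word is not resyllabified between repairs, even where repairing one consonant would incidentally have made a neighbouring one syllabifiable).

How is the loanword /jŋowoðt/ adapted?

Substitution: /j/ → /h/, /ŋ/ → /θ/, giving /hθowoðt/.
Under (C)(C)V, the unsyllabifiable consonants are /ð/, /t/ (no codas are permitted; onsets may contain at most 2 consonants).
Inserting the epenthetic vowel yields /ð/ → /ðə/, /t/ → /tə/.

hθowoðətə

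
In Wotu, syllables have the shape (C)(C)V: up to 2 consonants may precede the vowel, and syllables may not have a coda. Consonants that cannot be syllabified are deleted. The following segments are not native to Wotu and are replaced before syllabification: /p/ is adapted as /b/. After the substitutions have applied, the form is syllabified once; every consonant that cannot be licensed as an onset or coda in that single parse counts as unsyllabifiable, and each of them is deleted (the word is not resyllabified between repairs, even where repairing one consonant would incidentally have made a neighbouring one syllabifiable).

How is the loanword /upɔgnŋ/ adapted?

Substitution: /p/ → /b/, giving /ubɔgnŋ/.
Syllabifying with onset maximization leaves /g/, /n/, /ŋ/ stranded (no codas are permitted; onsets may contain at most 2 consonants).
Each unlicensed consonant is deleted: /g/, /n/, /ŋ/.

ubɔ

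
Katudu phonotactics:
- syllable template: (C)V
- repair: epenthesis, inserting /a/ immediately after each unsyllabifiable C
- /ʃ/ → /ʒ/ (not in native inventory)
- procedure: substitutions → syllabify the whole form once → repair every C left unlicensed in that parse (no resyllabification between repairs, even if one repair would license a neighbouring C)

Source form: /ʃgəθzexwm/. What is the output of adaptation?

ʒagəθazexawama

Substitution: /ʃ/ → /ʒ/, giving /ʒgəθzexwm/.
Syllabifying with onset maximization leaves /ʒ/, /θ/, /x/, /w/, /m/ stranded (no codas are permitted; onsets are limited to one consonant).
Epenthesis after each stranded consonant: /ʒ/ → /ʒa/, /θ/ → /θa/, /x/ → /xa/, /w/ → /wa/, /m/ → /ma/.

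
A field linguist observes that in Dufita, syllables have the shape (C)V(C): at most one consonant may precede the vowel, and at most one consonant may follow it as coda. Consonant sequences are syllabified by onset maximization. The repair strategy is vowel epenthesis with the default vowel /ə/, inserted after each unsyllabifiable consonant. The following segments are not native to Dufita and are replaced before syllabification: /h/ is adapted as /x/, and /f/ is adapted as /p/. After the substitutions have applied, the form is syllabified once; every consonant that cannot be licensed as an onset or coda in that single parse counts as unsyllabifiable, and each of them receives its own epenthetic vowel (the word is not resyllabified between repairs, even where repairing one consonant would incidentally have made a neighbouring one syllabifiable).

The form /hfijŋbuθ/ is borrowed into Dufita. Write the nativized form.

xəpijŋəbuθ

Substitution: /h/ → /x/, /f/ → /p/, giving /xpijŋbuθ/.
Syllabifying with onset maximization leaves /x/, /ŋ/ stranded (at most one coda consonant is licensed; onsets are limited to one consonant).
Inserting the epenthetic vowel yields /x/ → /xə/, /ŋ/ → /ŋə/.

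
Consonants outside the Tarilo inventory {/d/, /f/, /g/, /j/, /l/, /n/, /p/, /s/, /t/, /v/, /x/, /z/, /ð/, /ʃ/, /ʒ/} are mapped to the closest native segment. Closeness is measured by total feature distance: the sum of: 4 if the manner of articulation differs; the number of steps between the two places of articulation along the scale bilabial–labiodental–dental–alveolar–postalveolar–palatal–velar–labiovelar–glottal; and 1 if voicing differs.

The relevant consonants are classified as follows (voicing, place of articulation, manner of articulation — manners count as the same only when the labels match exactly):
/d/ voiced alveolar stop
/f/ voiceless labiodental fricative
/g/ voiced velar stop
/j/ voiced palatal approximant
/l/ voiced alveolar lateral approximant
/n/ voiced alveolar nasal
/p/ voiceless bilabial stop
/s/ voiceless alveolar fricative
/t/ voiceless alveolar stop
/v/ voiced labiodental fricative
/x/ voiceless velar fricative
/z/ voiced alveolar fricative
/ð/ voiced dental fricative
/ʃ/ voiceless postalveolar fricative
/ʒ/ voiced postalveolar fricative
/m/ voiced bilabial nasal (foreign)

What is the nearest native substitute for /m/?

n

/n/ is closest: same manner (nasal), place distance 3 (bilabial→alveolar), same voicing; total 3. Next closest is /p/ at distance 5.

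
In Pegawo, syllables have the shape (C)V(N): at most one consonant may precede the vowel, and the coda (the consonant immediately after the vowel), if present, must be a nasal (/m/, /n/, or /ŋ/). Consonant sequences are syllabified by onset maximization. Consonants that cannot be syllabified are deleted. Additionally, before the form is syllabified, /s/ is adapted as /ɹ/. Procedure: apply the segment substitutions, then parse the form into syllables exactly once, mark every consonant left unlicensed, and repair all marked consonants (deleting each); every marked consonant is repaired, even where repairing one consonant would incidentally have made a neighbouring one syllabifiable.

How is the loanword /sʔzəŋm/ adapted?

zəŋ

Substitution: /s/ → /ɹ/, giving /ɹʔzəŋm/.
Syllabifying with onset maximization leaves /ɹ/, /ʔ/, /m/ stranded (only a nasal (/m/, /n/, or /ŋ/) is licensed in coda position; onsets are limited to one consonant).
Each unlicensed consonant is deleted: /ɹ/, /ʔ/, /m/.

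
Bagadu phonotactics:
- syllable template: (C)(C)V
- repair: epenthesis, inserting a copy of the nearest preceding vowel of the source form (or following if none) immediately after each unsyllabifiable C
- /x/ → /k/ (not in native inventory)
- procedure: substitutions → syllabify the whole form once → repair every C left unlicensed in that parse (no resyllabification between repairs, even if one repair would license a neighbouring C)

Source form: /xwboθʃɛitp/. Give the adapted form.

Substitution: /x/ → /k/, giving /kwboθʃɛitp/.
The consonants /k/, /t/, /p/ cannot be parsed into a legal (C)(C)V syllable (no codas are permitted; onsets may contain at most 2 consonants).
Each unlicensed consonant becomes the onset of a new syllable: /k/ → /ko/, /t/ → /ti/, /p/ → /pi/.

kowboθʃɛitipi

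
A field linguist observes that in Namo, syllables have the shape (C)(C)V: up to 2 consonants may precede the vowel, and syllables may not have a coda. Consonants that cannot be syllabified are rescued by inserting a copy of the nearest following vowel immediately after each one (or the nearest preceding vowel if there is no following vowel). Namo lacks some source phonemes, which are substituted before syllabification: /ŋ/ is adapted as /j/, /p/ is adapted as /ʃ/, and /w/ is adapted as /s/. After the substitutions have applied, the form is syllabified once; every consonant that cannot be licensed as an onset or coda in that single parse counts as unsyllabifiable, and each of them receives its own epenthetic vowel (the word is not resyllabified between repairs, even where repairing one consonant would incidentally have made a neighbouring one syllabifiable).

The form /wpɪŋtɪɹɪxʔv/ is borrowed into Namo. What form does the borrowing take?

sʃɪjtɪɹɪxɪʔɪvɪ

Substitution: /w/ → /s/, /p/ → /ʃ/, /ŋ/ → /j/, giving /sʃɪjtɪɹɪxʔv/.
The consonants /x/, /ʔ/, /v/ cannot be parsed into a legal (C)(C)V syllable (no codas are permitted; onsets may contain at most 2 consonants).
Each unlicensed consonant becomes the onset of a new syllable: /x/ → /xɪ/, /ʔ/ → /ʔɪ/, /v/ → /vɪ/.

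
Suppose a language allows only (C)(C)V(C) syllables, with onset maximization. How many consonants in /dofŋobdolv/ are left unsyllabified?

Under (C)(C)V(C), the unsyllabifiable consonants are /v/ (at most one coda consonant is licensed; onsets may contain at most 2 consonants).

1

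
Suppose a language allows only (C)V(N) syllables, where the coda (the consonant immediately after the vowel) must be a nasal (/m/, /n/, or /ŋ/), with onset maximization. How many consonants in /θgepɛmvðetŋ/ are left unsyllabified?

Syllabifying with onset maximization leaves /θ/, /v/, /t/, /ŋ/ stranded (only a nasal (/m/, /n/, or /ŋ/) is licensed in coda position; onsets are limited to one consonant).

4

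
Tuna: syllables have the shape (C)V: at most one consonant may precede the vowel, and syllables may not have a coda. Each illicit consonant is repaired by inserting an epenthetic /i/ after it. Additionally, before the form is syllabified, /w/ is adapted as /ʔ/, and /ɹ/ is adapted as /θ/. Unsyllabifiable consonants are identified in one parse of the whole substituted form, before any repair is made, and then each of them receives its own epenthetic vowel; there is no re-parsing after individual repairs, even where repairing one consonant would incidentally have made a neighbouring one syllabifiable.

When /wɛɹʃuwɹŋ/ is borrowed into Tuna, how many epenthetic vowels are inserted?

4

After substitution the input is /ʔɛθʃuʔθŋ/.
The unsyllabifiable consonants are /θ/, /ʔ/, /θ/, /ŋ/; each receives one epenthetic vowel.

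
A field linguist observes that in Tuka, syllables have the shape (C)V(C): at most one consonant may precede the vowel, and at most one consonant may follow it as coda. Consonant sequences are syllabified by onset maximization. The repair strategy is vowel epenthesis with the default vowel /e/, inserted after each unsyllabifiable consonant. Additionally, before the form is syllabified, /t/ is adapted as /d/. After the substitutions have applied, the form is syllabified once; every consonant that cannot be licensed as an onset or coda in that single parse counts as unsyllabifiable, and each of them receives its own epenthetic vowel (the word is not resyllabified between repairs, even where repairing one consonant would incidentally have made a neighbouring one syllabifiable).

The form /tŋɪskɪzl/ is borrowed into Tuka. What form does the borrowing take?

deŋɪskɪzle

Substitution: /t/ → /d/, giving /dŋɪskɪzl/.
Syllabifying with onset maximization leaves /d/, /l/ stranded (at most one coda consonant is licensed; onsets are limited to one consonant).
Epenthesis after each stranded consonant: /d/ → /de/, /l/ → /le/.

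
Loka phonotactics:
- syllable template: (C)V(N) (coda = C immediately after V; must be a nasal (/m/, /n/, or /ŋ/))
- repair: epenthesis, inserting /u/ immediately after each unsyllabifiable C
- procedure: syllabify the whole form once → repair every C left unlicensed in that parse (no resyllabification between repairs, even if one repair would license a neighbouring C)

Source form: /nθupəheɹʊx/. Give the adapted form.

nuθupəheɹʊxu

Under (C)V(N), the unsyllabifiable consonants are /n/, /x/ (only a nasal (/m/, /n/, or /ŋ/) is licensed in coda position; onsets are limited to one consonant).
Epenthesis after each stranded consonant: /n/ → /nu/, /x/ → /xu/.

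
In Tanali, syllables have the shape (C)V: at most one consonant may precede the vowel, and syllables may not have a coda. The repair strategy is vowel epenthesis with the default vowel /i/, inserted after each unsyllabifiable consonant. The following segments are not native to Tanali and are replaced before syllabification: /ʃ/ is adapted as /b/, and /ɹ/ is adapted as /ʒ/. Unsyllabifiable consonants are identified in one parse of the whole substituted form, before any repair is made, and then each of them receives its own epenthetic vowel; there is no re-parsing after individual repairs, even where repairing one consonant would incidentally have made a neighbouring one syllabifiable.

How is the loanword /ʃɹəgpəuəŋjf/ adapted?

biʒəgipəuəŋijifi

Substitution: /ʃ/ → /b/, /ɹ/ → /ʒ/, giving /bʒəgpəuəŋjf/.
Syllabifying with onset maximization leaves /b/, /g/, /ŋ/, /j/, /f/ stranded (no codas are permitted; onsets are limited to one consonant).
Each unlicensed consonant becomes the onset of a new syllable: /b/ → /bi/, /g/ → /gi/, /ŋ/ → /ŋi/, /j/ → /ji/, /f/ → /fi/.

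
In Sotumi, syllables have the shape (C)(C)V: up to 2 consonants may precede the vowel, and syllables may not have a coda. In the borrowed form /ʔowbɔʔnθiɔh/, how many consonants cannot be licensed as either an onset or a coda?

2

Under (C)(C)V, the unsyllabifiable consonants are /ʔ/, /h/ (no codas are permitted; onsets may contain at most 2 consonants).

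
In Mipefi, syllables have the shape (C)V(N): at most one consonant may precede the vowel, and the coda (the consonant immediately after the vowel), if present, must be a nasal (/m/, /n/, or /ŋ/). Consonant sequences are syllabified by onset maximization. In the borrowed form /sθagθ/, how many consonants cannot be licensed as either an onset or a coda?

Under (C)V(N), the unsyllabifiable consonants are /s/, /g/, /θ/ (only a nasal (/m/, /n/, or /ŋ/) is licensed in coda position; onsets are limited to one consonant).

3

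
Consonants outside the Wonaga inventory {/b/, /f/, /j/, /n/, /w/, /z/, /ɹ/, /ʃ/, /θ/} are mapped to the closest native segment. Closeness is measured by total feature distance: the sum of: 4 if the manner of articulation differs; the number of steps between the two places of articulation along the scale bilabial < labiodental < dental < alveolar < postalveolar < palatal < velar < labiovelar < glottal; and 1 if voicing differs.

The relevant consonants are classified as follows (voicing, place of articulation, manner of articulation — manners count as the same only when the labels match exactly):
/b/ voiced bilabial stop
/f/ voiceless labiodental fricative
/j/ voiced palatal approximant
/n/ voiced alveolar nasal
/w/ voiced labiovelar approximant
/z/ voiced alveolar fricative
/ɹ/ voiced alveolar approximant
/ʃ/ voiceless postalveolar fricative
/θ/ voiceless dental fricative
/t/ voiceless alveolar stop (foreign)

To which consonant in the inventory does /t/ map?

b

/b/ is closest: same manner (stop), place distance 3 (alveolar→bilabial), voicing differs (+1); total 4. Next closest is /n/ at distance 5.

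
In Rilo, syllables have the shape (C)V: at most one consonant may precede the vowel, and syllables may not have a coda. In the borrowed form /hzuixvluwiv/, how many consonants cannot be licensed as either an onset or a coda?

The consonants /h/, /x/, /v/, /v/ cannot be parsed into a legal (C)V syllable (no codas are permitted; onsets are limited to one consonant).

4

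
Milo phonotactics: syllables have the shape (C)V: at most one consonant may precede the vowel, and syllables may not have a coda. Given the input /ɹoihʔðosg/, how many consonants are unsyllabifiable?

Under (C)V, the unsyllabifiable consonants are /h/, /ʔ/, /s/, /g/ (no codas are permitted; onsets are limited to one consonant).

4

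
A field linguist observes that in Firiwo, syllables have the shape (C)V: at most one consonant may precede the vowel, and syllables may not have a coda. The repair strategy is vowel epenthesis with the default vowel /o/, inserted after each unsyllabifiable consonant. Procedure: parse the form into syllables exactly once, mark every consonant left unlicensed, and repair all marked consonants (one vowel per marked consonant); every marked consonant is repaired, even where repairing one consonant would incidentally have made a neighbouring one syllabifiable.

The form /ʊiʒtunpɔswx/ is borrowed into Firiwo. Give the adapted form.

Syllabifying with onset maximization leaves /ʒ/, /n/, /s/, /w/, /x/ stranded (no codas are permitted; onsets are limited to one consonant).
Inserting the epenthetic vowel yields /ʒ/ → /ʒo/, /n/ → /no/, /s/ → /so/, /w/ → /wo/, /x/ → /xo/.

ʊiʒotunopɔsowoxo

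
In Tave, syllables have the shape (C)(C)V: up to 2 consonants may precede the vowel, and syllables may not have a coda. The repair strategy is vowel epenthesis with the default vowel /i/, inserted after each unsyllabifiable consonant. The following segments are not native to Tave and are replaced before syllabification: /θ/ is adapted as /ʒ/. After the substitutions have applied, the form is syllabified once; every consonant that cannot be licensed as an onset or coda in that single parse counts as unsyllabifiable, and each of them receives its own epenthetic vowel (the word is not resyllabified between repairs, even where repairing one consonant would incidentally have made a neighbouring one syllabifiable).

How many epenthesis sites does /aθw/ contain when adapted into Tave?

After substitution the input is /aʒw/.
The unsyllabifiable consonants are /ʒ/, /w/; each receives one epenthetic vowel.

2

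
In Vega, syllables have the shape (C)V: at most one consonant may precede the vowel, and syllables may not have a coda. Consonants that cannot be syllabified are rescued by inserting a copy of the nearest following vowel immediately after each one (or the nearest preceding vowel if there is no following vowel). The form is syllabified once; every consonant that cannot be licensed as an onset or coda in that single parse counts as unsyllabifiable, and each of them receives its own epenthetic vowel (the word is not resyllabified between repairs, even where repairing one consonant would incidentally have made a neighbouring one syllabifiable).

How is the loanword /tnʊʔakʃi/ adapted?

tʊnʊʔakiʃi

Under (C)V, the unsyllabifiable consonants are /t/, /k/ (no codas are permitted; onsets are limited to one consonant).
Each unlicensed consonant becomes the onset of a new syllable: /t/ → /tʊ/, /k/ → /ki/.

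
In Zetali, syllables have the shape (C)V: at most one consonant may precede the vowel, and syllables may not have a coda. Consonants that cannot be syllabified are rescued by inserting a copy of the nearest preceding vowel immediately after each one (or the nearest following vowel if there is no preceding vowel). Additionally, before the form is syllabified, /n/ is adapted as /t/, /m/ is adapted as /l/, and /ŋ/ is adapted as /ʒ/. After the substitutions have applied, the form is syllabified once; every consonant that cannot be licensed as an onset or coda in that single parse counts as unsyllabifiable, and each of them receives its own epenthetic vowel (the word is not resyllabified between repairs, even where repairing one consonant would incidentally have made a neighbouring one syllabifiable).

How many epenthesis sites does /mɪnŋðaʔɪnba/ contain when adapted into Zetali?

After substitution the input is /lɪtʒðaʔɪtba/.
The unsyllabifiable consonants are /t/, /ʒ/, /t/; each receives one epenthetic vowel.

3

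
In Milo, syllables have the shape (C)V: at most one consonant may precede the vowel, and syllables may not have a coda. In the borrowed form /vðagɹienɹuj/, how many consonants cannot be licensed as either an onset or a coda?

Syllabifying with onset maximization leaves /v/, /g/, /n/, /j/ stranded (no codas are permitted; onsets are limited to one consonant).

4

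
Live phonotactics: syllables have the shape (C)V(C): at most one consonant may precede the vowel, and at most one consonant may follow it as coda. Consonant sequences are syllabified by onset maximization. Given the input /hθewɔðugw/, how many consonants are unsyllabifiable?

Under (C)V(C), the unsyllabifiable consonants are /h/, /w/ (at most one coda consonant is licensed; onsets are limited to one consonant).

2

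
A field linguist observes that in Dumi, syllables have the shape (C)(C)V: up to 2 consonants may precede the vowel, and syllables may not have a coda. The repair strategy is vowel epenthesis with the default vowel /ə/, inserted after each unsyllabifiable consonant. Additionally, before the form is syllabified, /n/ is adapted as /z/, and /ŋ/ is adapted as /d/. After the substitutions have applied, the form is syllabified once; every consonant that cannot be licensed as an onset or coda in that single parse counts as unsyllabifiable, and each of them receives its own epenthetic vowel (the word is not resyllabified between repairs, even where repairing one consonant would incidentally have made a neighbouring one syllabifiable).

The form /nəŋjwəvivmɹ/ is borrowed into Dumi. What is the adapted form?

Substitution: /n/ → /z/, /ŋ/ → /d/, giving /zədjwəvivmɹ/.
The consonants /d/, /v/, /m/, /ɹ/ cannot be parsed into a legal (C)(C)V syllable (no codas are permitted; onsets may contain at most 2 consonants).
Each unlicensed consonant becomes the onset of a new syllable: /d/ → /də/, /v/ → /və/, /m/ → /mə/, /ɹ/ → /ɹə/.

zədəjwəvivəməɹə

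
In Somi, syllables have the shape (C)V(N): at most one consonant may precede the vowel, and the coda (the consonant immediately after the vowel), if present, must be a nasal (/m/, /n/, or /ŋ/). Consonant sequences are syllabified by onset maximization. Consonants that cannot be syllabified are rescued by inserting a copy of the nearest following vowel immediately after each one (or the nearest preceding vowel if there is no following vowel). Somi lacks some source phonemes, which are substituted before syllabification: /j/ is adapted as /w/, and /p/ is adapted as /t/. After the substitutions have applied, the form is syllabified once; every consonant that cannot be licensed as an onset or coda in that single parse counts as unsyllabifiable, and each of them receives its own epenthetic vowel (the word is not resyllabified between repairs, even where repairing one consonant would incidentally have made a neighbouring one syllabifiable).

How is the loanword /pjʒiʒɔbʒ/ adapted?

Substitution: /p/ → /t/, /j/ → /w/, giving /twʒiʒɔbʒ/.
Under (C)V(N), the unsyllabifiable consonants are /t/, /w/, /b/, /ʒ/ (only a nasal (/m/, /n/, or /ŋ/) is licensed in coda position; onsets are limited to one consonant).
Epenthesis after each stranded consonant: /t/ → /ti/, /w/ → /wi/, /b/ → /bɔ/, /ʒ/ → /ʒɔ/.

tiwiʒiʒɔbɔʒɔ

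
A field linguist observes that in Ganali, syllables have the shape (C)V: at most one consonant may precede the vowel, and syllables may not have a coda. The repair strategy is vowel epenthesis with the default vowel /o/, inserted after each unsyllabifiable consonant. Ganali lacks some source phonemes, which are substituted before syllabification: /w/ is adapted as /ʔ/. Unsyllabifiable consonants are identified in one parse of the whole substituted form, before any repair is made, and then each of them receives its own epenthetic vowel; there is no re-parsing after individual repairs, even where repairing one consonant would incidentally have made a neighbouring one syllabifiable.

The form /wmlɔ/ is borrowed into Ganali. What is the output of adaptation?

ʔomolɔ

Substitution: /w/ → /ʔ/, giving /ʔmlɔ/.
Syllabifying with onset maximization leaves /ʔ/, /m/ stranded (no codas are permitted; onsets are limited to one consonant).
Each unlicensed consonant becomes the onset of a new syllable: /ʔ/ → /ʔo/, /m/ → /mo/.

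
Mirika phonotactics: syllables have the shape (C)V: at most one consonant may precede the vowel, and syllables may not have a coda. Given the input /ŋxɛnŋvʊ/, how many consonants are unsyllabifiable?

3

The consonants /ŋ/, /n/, /ŋ/ cannot be parsed into a legal (C)V syllable (no codas are permitted; onsets are limited to one consonant).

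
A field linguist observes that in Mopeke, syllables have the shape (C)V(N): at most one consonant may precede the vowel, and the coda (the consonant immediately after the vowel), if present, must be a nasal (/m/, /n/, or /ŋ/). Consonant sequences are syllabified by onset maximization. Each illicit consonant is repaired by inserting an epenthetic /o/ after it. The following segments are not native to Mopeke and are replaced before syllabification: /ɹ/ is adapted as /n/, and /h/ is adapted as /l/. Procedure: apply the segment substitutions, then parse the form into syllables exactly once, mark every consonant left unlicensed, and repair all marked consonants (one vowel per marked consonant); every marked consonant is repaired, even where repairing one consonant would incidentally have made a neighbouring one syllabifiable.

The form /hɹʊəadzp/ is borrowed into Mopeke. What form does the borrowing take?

lonʊəadozopo

Substitution: /h/ → /l/, /ɹ/ → /n/, giving /lnʊəadzp/.
Under (C)V(N), the unsyllabifiable consonants are /l/, /d/, /z/, /p/ (only a nasal (/m/, /n/, or /ŋ/) is licensed in coda position; onsets are limited to one consonant).
Inserting the epenthetic vowel yields /l/ → /lo/, /d/ → /do/, /z/ → /zo/, /p/ → /po/.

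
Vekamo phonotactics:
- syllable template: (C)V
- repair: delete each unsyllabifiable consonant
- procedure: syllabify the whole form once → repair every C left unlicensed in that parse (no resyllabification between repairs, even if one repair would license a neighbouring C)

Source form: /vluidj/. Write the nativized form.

Syllabifying with onset maximization leaves /v/, /d/, /j/ stranded (no codas are permitted; onsets are limited to one consonant).
Deleting the stranded consonants removes /v/, /d/, /j/.

lui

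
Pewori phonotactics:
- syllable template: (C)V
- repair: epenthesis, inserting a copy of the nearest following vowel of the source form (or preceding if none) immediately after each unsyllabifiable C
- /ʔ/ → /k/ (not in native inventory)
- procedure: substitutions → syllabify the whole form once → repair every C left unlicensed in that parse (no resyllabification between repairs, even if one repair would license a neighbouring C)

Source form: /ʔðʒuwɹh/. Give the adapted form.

kuðuʒuwuɹuhu

Substitution: /ʔ/ → /k/, giving /kðʒuwɹh/.
Under (C)V, the unsyllabifiable consonants are /k/, /ð/, /w/, /ɹ/, /h/ (no codas are permitted; onsets are limited to one consonant).
Each unlicensed consonant becomes the onset of a new syllable: /k/ → /ku/, /ð/ → /ðu/, /w/ → /wu/, /ɹ/ → /ɹu/, /h/ → /hu/.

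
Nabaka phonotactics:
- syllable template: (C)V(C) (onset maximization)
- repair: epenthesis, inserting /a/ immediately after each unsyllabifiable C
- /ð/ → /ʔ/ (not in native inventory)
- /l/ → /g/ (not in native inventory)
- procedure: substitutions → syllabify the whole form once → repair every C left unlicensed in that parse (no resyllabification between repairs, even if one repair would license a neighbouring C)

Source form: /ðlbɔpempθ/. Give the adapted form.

ʔagabɔpempaθa

Substitution: /ð/ → /ʔ/, /l/ → /g/, giving /ʔgbɔpempθ/.
The consonants /ʔ/, /g/, /p/, /θ/ cannot be parsed into a legal (C)V(C) syllable (at most one coda consonant is licensed; onsets are limited to one consonant).
Inserting the epenthetic vowel yields /ʔ/ → /ʔa/, /g/ → /ga/, /p/ → /pa/, /θ/ → /θa/.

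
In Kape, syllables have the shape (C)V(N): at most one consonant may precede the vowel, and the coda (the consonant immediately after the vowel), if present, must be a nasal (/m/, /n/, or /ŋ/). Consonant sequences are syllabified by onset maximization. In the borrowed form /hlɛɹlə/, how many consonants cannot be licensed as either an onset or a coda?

Syllabifying with onset maximization leaves /h/, /ɹ/ stranded (only a nasal (/m/, /n/, or /ŋ/) is licensed in coda position; onsets are limited to one consonant).

2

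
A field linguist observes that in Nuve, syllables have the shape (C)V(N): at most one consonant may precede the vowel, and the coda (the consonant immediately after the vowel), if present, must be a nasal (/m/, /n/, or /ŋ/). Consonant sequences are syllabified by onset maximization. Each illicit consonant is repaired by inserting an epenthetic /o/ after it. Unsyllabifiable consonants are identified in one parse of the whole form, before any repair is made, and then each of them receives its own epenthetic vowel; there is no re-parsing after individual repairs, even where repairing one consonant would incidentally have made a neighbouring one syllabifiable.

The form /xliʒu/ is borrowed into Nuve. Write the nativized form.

The consonants /x/ cannot be parsed into a legal (C)V(N) syllable (only a nasal (/m/, /n/, or /ŋ/) is licensed in coda position; onsets are limited to one consonant).
Each unlicensed consonant becomes the onset of a new syllable: /x/ → /xo/.

xoliʒu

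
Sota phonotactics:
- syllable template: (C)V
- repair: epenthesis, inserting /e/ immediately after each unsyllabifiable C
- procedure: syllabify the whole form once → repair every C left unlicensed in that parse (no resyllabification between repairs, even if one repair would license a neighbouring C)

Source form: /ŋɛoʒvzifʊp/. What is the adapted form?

ŋɛoʒevezifʊpe

The consonants /ʒ/, /v/, /p/ cannot be parsed into a legal (C)V syllable (no codas are permitted; onsets are limited to one consonant).
Each unlicensed consonant becomes the onset of a new syllable: /ʒ/ → /ʒe/, /v/ → /ve/, /p/ → /pe/.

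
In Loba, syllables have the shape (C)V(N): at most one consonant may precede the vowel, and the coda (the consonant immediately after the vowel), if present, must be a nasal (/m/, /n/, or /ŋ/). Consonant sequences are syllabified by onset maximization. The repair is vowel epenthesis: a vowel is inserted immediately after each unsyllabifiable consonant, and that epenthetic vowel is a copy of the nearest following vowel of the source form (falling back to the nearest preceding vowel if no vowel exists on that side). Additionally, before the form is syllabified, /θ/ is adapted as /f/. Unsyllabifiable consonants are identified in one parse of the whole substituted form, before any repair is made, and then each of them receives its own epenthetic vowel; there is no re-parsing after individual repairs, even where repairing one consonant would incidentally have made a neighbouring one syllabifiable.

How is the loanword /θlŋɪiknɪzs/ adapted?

fɪlɪŋɪikɪnɪzɪsɪ

Substitution: /θ/ → /f/, giving /flŋɪiknɪzs/.
Under (C)V(N), the unsyllabifiable consonants are /f/, /l/, /k/, /z/, /s/ (only a nasal (/m/, /n/, or /ŋ/) is licensed in coda position; onsets are limited to one consonant).
Each unlicensed consonant becomes the onset of a new syllable: /f/ → /fɪ/, /l/ → /lɪ/, /k/ → /kɪ/, /z/ → /zɪ/, /s/ → /sɪ/.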